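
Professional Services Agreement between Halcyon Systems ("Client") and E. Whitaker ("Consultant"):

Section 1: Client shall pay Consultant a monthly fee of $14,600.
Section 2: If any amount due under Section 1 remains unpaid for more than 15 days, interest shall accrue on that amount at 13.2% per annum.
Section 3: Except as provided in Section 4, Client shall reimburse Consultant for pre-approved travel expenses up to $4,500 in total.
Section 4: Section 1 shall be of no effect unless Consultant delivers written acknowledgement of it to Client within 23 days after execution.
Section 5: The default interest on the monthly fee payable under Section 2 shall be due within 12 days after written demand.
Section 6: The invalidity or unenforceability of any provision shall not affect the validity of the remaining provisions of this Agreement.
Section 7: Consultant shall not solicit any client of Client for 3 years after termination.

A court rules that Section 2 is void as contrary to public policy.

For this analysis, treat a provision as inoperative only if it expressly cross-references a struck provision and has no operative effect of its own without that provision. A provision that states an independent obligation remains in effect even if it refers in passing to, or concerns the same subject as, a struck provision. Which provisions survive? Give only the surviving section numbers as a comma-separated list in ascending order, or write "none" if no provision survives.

1, 3, 4, 6, 7

Section 2 is struck. Section 5 has no operative effect of its own apart from Section 2 and is therefore inoperative. Section 6 is a severability clause and preserves every provision that can still be given independent effect. The provisions still in force are Section 1, Section 3, Section 4, Section 6, and Section 7.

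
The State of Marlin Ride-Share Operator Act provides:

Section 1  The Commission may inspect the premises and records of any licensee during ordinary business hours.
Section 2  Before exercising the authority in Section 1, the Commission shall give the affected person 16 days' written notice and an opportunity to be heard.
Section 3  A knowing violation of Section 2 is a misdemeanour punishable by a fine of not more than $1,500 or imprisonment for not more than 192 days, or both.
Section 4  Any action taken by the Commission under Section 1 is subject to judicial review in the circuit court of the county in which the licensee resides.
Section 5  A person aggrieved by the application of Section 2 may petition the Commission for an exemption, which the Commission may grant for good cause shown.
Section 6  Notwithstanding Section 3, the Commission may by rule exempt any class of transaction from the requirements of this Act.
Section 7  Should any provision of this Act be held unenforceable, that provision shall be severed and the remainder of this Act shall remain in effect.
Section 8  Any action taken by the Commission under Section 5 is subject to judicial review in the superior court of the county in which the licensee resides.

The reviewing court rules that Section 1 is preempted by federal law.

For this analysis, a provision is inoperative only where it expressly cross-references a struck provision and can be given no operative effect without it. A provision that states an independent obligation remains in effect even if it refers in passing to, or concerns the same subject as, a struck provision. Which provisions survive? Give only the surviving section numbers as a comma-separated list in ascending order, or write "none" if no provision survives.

Section 1 is struck. Section 2 has no operative effect of its own apart from Section 1 and is therefore inoperative. The only function of Section 4 is the judicial-review right for Section 1, so it cannot stand once Section 1 is removed. Section 3 merely fixes the criminal penalty for violating Section 2; with Section 2 gone it has nothing to operate on and falls away. Section 5 merely fixes the exemption procedure for Section 2; with Section 2 gone it has nothing to operate on and falls away. Section 8 operates only by reference to Section 5, so it falls with Section 5. Section 6 mentions Section 3 but its own obligation stands independently of Section 3, so Section 6 is not affected. Under the severability clause in Section 7, the remaining provisions continue in force. That leaves Section 6 and Section 7 in effect.

6, 7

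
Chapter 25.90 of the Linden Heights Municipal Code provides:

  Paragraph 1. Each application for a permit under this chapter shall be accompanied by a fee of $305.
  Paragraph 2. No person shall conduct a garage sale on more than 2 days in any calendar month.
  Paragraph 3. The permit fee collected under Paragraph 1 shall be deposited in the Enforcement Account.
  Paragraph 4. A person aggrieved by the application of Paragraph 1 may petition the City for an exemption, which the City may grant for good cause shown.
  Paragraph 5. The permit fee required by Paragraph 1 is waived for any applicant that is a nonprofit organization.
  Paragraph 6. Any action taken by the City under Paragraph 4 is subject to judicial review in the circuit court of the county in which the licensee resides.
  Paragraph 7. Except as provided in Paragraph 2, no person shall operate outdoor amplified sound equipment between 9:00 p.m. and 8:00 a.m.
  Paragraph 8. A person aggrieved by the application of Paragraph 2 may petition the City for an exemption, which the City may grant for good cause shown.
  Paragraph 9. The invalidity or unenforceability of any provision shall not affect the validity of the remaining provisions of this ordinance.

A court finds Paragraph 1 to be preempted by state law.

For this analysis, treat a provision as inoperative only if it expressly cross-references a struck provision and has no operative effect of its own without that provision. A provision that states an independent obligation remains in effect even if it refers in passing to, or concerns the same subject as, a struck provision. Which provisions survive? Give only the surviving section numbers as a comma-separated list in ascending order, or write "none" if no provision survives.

Paragraph 1 is struck. Paragraph 3 does nothing except set the disposition of the permit fee by reference to Paragraph 1; with Paragraph 1 gone it has no independent effect and is inoperative. The only function of Paragraph 4 is the exemption procedure for Paragraph 1, so it cannot stand once Paragraph 1 is removed. Paragraph 5 operates only by reference to Paragraph 1, so it falls with Paragraph 1. Paragraph 6 has no operative effect of its own apart from Paragraph 4 and is therefore inoperative. Under the severability clause in Paragraph 9, the remaining provisions continue in force. Paragraph 2, Paragraph 7, Paragraph 8, and Paragraph 9 remain in effect.

2, 7, 8, 9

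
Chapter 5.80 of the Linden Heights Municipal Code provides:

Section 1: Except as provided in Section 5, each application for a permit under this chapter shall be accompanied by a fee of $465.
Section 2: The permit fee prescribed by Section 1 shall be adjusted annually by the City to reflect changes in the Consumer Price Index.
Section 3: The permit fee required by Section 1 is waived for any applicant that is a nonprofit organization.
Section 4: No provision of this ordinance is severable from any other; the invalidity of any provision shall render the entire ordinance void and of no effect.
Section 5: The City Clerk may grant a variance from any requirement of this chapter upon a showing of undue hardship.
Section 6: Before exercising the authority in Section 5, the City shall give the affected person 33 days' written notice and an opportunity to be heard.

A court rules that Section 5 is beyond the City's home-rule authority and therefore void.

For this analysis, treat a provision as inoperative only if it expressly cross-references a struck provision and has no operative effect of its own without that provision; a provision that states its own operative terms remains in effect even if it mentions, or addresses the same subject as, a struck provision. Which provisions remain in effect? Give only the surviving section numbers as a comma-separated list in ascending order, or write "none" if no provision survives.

none

Section 5 is struck. The only function of Section 6 is the notice-and-hearing requirement for Section 5, so it cannot stand once Section 5 is removed. Section 4 provides that the ordinance is not severable, so the invalidity of any one provision voids the entire ordinance. No provision of the ordinance survives.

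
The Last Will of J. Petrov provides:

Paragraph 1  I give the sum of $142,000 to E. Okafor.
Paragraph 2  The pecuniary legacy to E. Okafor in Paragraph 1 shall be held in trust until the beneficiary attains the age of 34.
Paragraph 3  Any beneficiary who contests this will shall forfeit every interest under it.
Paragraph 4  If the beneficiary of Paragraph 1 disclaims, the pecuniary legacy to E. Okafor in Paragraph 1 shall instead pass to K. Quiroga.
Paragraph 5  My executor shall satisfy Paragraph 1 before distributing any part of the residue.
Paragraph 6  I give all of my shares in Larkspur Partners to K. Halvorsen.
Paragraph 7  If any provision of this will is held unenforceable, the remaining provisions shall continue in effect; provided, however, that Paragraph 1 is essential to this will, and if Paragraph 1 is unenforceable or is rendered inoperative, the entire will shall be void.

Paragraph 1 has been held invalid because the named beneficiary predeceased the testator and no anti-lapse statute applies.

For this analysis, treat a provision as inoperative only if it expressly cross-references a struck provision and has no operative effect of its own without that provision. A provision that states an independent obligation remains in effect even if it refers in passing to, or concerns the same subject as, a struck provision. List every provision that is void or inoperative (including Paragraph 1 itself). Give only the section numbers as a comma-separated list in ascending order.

1, 2, 3, 4, 5, 6, 7

Paragraph 1 is struck. The only function of Paragraph 2 is the trust for Paragraph 1, so it cannot stand once Paragraph 1 is removed. The only function of Paragraph 4 is the alternative disposition for Paragraph 1, so it cannot stand once Paragraph 1 is removed. Paragraph 5 has no operative effect of its own apart from Paragraph 1 and is therefore inoperative. Paragraph 7 makes Paragraph 1 an essential term, and Paragraph 1 is the provision held invalid; under Paragraph 7, the entire will is therefore void. No provision of the will survives.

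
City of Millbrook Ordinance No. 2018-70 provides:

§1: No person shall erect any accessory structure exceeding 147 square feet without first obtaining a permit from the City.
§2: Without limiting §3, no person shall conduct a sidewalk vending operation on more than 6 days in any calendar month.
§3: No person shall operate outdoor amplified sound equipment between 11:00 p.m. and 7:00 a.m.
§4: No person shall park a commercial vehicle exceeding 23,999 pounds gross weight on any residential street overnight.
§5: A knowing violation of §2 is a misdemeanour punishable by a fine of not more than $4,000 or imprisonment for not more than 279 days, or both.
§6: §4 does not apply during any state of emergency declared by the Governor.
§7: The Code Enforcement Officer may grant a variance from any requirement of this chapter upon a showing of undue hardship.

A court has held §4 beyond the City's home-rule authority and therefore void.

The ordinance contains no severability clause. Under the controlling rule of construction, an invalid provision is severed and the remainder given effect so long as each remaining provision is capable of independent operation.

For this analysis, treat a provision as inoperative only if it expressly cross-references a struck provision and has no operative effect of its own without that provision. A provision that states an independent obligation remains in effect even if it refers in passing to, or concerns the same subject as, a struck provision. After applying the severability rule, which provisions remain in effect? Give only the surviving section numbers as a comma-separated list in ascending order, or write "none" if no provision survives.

§4 is struck. §6 has no operative effect of its own apart from §4 and is therefore inoperative. Under the stated default rule, only provisions that cannot operate independently fall away; the rest are enforced. That leaves §1, §2, §3, §5, and §7 in effect.

1, 2, 3, 5, 7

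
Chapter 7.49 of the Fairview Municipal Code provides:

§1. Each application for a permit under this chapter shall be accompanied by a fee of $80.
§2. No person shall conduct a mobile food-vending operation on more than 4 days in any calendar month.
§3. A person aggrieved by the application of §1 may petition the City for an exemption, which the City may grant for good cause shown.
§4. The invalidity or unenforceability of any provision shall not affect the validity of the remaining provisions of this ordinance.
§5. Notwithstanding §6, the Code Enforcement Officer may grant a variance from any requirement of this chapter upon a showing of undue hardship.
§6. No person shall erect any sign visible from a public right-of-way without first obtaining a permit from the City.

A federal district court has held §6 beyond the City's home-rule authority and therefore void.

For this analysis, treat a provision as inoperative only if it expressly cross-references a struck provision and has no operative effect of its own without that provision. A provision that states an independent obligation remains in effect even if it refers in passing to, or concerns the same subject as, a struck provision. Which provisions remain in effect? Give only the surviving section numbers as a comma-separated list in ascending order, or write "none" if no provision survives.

§6 is struck. Although §5 refers to §6, its operative terms do not depend on §6, so it remains in effect. Nothing else in the ordinance is defined by reference to §6. Under the severability clause in §4, the remaining provisions continue in force. §1, §2, §3, §4, and §5 remain in effect.

1, 2, 3, 4, 5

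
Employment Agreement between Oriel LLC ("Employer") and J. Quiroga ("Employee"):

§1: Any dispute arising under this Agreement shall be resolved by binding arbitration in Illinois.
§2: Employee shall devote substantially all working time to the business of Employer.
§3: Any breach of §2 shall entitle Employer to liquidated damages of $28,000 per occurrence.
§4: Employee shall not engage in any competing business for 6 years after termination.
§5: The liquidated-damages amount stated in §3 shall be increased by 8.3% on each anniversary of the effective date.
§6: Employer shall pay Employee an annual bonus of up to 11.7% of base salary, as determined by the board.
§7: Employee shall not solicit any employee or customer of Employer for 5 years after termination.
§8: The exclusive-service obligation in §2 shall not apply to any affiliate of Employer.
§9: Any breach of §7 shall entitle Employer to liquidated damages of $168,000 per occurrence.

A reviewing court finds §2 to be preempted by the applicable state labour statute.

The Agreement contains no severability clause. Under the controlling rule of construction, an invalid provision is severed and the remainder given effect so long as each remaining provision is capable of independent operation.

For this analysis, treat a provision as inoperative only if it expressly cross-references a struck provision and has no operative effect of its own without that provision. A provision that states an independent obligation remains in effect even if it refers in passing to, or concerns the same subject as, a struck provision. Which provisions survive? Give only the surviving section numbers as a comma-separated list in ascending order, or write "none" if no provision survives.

§2 is struck. §3 does nothing except set the liquidated-damages amount by reference to §2; with §2 gone it has no independent effect and is inoperative. §8 operates only by reference to §2, so it falls with §2. §5 has no operative effect of its own apart from §3 and is therefore inoperative. Under the stated default rule, only provisions that cannot operate independently fall away; the rest are enforced. §1, §4, §6, §7, and §9 remain in effect.

1, 4, 6, 7, 9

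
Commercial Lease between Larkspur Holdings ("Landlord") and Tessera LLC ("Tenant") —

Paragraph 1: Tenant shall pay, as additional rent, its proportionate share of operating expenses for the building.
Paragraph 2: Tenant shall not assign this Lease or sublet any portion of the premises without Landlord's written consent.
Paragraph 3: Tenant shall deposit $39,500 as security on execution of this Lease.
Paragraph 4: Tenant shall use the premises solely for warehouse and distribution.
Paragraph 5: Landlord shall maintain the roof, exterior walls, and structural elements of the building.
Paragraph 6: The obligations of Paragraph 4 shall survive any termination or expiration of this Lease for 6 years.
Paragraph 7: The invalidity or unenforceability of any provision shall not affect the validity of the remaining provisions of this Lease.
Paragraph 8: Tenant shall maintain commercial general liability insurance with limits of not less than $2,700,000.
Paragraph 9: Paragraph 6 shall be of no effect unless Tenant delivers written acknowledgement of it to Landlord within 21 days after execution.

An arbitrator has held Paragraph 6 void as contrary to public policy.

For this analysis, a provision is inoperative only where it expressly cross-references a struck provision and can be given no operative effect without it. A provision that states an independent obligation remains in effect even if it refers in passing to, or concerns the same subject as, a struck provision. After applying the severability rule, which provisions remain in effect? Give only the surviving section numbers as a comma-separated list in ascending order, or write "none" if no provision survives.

Paragraph 6 is struck. Paragraph 9 merely fixes the acknowledgement condition for Paragraph 6; with Paragraph 6 gone it has nothing to operate on and falls away. Paragraph 7 is a severability clause and preserves every provision that can still be given independent effect. Paragraph 1, Paragraph 2, Paragraph 3, Paragraph 4, Paragraph 5, Paragraph 7, and Paragraph 8 remain in effect.

1, 2, 3, 4, 5, 7, 8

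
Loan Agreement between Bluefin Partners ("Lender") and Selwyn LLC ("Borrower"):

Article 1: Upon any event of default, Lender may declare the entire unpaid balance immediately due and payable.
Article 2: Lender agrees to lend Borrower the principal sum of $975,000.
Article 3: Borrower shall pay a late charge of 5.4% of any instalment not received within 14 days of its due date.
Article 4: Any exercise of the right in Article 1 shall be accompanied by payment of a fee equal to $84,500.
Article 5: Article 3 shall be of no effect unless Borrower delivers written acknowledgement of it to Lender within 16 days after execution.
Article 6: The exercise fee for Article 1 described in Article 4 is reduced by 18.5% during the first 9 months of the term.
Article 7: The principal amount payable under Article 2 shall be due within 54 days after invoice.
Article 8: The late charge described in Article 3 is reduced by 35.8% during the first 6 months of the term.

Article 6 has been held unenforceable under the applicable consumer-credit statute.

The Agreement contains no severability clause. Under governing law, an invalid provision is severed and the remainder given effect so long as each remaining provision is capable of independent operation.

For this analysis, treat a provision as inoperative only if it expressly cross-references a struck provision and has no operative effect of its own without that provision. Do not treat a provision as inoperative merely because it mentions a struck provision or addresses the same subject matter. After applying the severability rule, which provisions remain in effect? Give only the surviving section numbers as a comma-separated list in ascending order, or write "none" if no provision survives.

1, 2, 3, 4, 5, 7, 8

Article 6 is struck. No other provision's operative terms depend on Article 6. Under the stated default rule, only provisions that cannot operate independently fall away; the rest are enforced. That leaves Article 1, Article 2, Article 3, Article 4, Article 5, Article 7, and Article 8 in effect.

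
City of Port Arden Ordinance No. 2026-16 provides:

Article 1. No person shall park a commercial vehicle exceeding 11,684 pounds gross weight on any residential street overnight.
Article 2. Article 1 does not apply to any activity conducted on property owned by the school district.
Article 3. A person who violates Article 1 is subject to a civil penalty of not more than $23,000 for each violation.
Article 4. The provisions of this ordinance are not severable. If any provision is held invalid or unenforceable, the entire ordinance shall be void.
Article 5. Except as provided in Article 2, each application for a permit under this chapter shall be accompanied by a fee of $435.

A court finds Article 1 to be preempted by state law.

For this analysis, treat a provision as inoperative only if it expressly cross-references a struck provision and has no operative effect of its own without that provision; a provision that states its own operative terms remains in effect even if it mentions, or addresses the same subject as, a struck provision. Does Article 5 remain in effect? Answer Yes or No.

Article 1 is struck. Article 2 merely fixes the public-property exemption from Article 1; with Article 1 gone it has nothing to operate on and falls away. The only function of Article 3 is the civil penalty for violating Article 1, so it cannot stand once Article 1 is removed. Article 4 provides that the ordinance is not severable, so the invalidity of any one provision voids the entire ordinance. No provision of the ordinance survives. Article 5 is among the inoperative provisions, so the answer is no.

No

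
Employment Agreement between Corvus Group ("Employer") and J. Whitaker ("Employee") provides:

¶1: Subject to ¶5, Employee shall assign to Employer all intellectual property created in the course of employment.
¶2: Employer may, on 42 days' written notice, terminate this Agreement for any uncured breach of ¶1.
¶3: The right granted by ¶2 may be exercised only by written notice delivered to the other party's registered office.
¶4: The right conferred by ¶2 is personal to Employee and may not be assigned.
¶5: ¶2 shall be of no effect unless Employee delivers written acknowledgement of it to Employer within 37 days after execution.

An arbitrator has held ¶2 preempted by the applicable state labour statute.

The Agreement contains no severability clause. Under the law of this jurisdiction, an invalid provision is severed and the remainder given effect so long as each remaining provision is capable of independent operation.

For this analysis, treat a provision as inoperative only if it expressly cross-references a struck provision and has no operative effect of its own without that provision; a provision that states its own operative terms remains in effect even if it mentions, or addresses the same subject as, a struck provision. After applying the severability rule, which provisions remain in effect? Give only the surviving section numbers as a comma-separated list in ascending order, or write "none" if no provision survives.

1

¶2 is struck. ¶3 has no operative effect of its own apart from ¶2 and is therefore inoperative. ¶4 operates only by reference to ¶2, so it falls with ¶2. ¶5 operates only by reference to ¶2, so it falls with ¶2. ¶1 mentions ¶5 but its own obligation stands independently of ¶5, so ¶1 is not affected. Under the stated default rule, only provisions that cannot operate independently fall away; the rest are enforced. Only ¶1 remains in effect.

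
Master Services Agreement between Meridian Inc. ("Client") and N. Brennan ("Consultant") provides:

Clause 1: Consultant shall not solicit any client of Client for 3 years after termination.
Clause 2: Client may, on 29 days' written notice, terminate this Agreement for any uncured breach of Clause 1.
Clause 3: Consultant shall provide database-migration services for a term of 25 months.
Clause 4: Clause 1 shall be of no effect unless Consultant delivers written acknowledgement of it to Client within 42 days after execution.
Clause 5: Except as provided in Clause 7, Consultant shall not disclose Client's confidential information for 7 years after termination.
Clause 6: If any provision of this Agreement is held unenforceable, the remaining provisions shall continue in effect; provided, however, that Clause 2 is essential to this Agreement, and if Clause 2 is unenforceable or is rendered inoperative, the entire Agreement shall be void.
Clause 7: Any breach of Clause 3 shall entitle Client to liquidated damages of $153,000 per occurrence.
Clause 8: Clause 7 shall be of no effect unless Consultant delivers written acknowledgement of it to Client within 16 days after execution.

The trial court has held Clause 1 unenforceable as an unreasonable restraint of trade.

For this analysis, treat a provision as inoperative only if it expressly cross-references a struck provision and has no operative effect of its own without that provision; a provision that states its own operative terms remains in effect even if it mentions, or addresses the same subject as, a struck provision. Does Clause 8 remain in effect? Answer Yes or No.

No

Clause 1 is struck. Clause 2 operates only by reference to Clause 1, so it falls with Clause 1. Clause 4 has no operative effect of its own apart from Clause 1 and is therefore inoperative. Clause 6 makes Clause 2 an essential term, and Clause 2 has been rendered inoperative by the cascade; under Clause 6, the entire Agreement is therefore void. No provision of the Agreement survives. Clause 8 is among the inoperative provisions, so the answer is no.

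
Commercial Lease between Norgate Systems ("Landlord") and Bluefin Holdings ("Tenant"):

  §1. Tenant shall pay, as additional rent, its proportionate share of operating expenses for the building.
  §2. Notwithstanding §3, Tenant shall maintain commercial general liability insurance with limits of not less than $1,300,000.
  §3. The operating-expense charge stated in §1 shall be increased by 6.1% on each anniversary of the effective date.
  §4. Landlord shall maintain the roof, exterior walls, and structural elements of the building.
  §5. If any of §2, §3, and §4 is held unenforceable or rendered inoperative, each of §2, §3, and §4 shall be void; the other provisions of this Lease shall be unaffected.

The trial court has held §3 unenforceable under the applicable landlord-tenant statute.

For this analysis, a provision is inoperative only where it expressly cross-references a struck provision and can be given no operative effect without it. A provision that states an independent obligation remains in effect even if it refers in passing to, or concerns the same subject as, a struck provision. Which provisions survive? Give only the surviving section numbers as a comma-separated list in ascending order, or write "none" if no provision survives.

1, 5

§3 is struck. Nothing else in the Lease is defined by reference to §3. §5 declares §2, §3, and §4 mutually dependent; since one of them has fallen, all of them are of no effect. That brings down §2 and §4 as well. The remainder continues in force under §5. That leaves §1 and §5 in effect.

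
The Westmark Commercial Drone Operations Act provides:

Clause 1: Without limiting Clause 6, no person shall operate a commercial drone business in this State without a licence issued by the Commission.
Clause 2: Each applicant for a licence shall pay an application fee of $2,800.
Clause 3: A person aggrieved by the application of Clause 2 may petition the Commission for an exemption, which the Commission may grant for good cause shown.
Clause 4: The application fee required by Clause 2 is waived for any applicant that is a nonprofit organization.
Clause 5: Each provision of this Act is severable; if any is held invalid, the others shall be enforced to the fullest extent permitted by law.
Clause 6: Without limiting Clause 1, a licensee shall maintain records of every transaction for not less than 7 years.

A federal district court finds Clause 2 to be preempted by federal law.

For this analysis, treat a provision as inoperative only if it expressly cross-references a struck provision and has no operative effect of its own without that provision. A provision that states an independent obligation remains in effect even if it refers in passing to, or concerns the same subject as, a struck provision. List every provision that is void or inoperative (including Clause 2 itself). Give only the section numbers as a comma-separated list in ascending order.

Clause 2 is struck. Clause 3 operates only by reference to Clause 2, so it falls with Clause 2. Clause 4 does nothing except set the nonprofit waiver of the application fee by reference to Clause 2; with Clause 2 gone it has no independent effect and is inoperative. Under the severability clause in Clause 5, the remaining provisions continue in force. The provisions still in force are Clause 1, Clause 5, and Clause 6.

2, 3, 4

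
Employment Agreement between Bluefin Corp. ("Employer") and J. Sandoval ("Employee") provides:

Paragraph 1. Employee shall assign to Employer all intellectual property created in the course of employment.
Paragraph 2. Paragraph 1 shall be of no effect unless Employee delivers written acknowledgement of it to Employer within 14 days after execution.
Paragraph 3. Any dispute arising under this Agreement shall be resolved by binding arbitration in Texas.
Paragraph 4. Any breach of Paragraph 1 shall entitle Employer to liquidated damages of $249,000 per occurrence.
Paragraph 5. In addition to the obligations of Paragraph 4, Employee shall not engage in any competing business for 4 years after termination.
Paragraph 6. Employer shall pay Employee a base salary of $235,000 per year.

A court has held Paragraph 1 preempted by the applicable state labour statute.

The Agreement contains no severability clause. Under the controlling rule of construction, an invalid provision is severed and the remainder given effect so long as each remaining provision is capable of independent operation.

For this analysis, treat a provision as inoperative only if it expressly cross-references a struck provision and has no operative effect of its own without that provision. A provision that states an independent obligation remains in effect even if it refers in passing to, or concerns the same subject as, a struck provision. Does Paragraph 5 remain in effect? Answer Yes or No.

Yes

Paragraph 1 is struck. Paragraph 2 merely fixes the acknowledgement condition for Paragraph 1; with Paragraph 1 gone it has nothing to operate on and falls away. Paragraph 4 operates only by reference to Paragraph 1, so it falls with Paragraph 1. Paragraph 5 mentions Paragraph 4 but its own obligation stands independently of Paragraph 4, so Paragraph 5 is not affected. Under the stated default rule, only provisions that cannot operate independently fall away; the rest are enforced. That leaves Paragraph 3, Paragraph 5, and Paragraph 6 in effect. Paragraph 5 is among the surviving provisions, so the answer is yes.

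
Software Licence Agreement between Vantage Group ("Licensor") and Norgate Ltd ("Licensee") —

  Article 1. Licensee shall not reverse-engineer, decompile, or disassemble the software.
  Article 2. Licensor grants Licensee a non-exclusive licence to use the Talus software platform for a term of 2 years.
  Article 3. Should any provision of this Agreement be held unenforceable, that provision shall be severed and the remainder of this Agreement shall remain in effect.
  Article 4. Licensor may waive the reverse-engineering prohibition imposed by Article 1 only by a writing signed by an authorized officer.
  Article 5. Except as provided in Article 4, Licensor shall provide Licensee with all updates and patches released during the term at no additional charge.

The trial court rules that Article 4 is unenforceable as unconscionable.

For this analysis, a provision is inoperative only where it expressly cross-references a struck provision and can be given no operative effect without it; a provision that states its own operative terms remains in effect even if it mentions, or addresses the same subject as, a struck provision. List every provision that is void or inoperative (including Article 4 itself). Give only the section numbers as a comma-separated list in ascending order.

4

Article 4 is struck. Article 5 mentions Article 4 but its own obligation stands independently of Article 4, so Article 5 is not affected. Nothing else in the Agreement is defined by reference to Article 4. Article 3 is a severability clause and preserves every provision that can still be given independent effect. That leaves Article 1, Article 2, Article 3, and Article 5 in effect.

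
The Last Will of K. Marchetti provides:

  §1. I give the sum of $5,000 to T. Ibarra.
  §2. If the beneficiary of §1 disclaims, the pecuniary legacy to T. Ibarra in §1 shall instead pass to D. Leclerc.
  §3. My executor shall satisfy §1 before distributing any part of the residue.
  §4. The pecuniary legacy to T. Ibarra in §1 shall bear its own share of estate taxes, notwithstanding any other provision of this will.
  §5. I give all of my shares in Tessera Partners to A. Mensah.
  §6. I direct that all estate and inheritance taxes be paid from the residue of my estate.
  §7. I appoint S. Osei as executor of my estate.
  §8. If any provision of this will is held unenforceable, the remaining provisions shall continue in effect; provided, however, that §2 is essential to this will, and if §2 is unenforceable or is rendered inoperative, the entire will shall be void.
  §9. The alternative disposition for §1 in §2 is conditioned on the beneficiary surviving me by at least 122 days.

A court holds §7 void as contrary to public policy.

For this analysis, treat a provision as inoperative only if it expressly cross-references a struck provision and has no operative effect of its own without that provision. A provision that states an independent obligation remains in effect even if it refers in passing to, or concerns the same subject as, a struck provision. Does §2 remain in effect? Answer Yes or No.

§7 is struck. No other provision's operative terms depend on §7. §8 makes §2 an essential term, but §2 is unaffected, so the severability proviso in §8 preserves the remaining provisions. §1, §2, §3, §4, §5, §6, §8, and §9 remain in effect. §2 is among the surviving provisions, so the answer is yes.

Yes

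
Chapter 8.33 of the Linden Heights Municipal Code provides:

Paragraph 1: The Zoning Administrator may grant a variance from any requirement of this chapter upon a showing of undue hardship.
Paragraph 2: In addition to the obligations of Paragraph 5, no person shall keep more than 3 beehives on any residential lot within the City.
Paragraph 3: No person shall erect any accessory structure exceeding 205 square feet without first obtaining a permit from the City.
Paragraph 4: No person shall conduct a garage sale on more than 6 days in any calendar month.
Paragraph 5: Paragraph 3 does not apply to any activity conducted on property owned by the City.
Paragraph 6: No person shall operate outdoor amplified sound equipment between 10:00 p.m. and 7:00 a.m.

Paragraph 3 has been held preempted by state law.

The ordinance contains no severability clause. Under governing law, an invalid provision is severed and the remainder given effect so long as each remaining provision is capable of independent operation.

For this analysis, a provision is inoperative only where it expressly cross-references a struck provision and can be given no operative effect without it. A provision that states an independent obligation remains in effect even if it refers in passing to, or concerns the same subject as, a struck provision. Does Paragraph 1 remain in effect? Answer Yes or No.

Paragraph 3 is struck. Paragraph 5 merely fixes the public-property exemption from Paragraph 3; with Paragraph 3 gone it has nothing to operate on and falls away. Although Paragraph 2 refers to Paragraph 5, its operative terms do not depend on Paragraph 5, so it remains in effect. With no severability clause, the stated default rule severs what cannot stand and enforces each remaining provision that can operate on its own. Paragraph 1, Paragraph 2, Paragraph 4, and Paragraph 6 remain in effect. Paragraph 1 is among the surviving provisions, so the answer is yes.

Yes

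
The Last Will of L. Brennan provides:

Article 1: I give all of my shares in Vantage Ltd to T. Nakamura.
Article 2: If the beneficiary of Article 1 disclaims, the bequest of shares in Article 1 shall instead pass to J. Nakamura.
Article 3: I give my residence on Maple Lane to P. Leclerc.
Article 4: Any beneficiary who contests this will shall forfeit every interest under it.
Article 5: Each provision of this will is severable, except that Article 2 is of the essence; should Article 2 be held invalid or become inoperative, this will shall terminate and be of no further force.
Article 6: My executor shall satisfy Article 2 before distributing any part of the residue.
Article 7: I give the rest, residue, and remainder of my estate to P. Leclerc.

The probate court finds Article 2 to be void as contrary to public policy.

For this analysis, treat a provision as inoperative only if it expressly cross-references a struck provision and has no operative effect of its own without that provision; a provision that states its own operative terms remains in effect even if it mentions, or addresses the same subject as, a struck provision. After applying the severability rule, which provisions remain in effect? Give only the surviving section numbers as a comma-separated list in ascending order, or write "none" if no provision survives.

Article 2 is struck. Article 6 operates only by reference to Article 2, so it falls with Article 2. Article 5 makes Article 2 an essential term, and Article 2 is the provision held invalid; under Article 5, the entire will is therefore void. No provision of the will survives.

none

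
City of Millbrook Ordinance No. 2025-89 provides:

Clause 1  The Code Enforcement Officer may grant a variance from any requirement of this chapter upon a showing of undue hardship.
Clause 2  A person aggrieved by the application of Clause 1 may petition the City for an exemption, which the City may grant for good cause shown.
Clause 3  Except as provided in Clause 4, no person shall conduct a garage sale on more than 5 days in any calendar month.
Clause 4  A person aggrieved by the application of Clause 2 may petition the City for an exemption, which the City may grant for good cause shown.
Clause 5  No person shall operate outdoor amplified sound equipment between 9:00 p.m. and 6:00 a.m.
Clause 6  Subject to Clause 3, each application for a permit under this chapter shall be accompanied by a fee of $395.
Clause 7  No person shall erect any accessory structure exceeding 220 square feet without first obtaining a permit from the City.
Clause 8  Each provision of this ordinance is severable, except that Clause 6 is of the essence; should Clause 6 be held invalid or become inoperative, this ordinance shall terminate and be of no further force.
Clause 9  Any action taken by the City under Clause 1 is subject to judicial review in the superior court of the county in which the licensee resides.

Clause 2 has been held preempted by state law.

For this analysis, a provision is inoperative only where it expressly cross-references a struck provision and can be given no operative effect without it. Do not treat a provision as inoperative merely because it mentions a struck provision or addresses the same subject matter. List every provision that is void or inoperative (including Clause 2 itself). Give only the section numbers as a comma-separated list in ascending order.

2, 4

Clause 2 is struck. Clause 4 merely fixes the exemption procedure for Clause 2; with Clause 2 gone it has nothing to operate on and falls away. Although Clause 3 refers to Clause 4, its operative terms do not depend on Clause 4, so it remains in effect. Clause 8 makes Clause 6 an essential term, but Clause 6 is unaffected, so the severability proviso in Clause 8 preserves the remaining provisions. Clause 1, Clause 3, Clause 5, Clause 6, Clause 7, Clause 8, and Clause 9 remain in effect.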